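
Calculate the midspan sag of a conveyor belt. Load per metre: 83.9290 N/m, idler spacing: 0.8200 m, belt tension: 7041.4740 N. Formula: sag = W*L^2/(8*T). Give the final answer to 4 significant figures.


sag = 83.9290 * 0.8200^2 / (8 * 7041.4740)
sag = 0.001002 m


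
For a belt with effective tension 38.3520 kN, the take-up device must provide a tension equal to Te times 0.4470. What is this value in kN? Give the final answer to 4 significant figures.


T_tu = 38.3520 * 0.4470
T_tu = 17.14 kN


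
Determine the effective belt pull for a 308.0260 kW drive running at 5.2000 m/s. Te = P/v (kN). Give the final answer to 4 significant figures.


Te = P / v = 308.0260 / 5.2000
Te = 59.24 kN


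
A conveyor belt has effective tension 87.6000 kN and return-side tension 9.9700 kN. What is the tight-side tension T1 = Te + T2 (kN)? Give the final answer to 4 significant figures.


T1 = Te + T2 = 87.6000 + 9.9700
T1 = 97.57 kN


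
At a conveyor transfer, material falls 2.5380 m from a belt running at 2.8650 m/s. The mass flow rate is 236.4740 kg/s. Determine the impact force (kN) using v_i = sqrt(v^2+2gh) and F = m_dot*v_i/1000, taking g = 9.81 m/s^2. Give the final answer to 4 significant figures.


v_i = sqrt(2.8650^2 + 2*9.81*2.5380) = 7.61602 m/s
F = 236.4740 * 7.61602 / 1000
F = 1.801 kN


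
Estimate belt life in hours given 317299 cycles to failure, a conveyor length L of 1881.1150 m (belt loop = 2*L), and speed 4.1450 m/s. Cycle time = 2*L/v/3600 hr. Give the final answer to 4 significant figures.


cycle_time = 2 * 1881.1150 / 4.1450 / 3600 = 0.252126 hr
life = 317299 * 0.252126 = 80000 hours


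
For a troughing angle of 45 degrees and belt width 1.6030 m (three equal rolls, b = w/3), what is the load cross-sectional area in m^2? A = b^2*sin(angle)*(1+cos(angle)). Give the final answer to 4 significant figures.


b = 1.6030/3 = 0.534333 m
A = 0.534333^2 * sin(45 deg) * (1 + cos(45 deg))
A = 0.3446 m^2


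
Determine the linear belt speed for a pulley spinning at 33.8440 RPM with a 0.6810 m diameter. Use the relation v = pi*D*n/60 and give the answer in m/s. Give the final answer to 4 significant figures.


v = pi * 0.6810 * 33.8440 / 60
v = 1.207 m/s


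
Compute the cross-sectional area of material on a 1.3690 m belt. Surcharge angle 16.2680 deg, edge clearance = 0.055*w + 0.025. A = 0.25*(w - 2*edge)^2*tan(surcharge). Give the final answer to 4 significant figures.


edge = 0.055*1.3690 + 0.025 = 0.100295 m
ew = 1.3690 - 2*0.100295 = 1.16841 m
A = 0.25 * 1.16841^2 * tan(16.2680 deg)
A = 0.09959 m^2


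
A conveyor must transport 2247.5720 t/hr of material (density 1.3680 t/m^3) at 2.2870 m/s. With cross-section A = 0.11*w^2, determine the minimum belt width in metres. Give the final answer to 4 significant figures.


A_req = 2247.5720 / (2.2870 * 1.3680 * 3600) = 0.199553 m^2
w = sqrt(0.199553 / 0.11)
w = 1.347 m


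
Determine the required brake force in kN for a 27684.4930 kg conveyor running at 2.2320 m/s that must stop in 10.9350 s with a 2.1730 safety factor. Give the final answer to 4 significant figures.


F = 27684.4930 * 2.2320 / 10.9350 * 2.1730 / 1000
F = 12.28 kN


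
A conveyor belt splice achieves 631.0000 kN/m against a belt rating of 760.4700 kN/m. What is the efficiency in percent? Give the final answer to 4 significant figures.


Eff = 631.0000 / 760.4700 * 100
Eff = 82.98 %


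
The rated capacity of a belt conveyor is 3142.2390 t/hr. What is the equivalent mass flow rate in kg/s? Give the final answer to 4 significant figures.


m_dot = 3142.2390 * 1000 / 3600
m_dot = 872.8 kg/s


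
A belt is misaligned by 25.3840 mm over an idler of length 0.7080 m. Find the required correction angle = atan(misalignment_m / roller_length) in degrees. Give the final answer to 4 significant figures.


misalign_m = 25.3840 / 1000 = 0.025384 m
angle = atan(0.025384 / 0.7080)
angle = 2.053 deg


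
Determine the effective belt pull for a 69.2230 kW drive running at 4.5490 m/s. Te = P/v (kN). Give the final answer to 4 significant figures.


Te = P / v = 69.2230 / 4.5490
Te = 15.22 kN


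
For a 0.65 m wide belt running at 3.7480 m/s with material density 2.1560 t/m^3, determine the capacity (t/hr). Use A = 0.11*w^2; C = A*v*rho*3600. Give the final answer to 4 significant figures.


A = 0.11 * 0.65^2 = 0.046475 m^2
C = 0.046475 * 3.7480 * 2.1560 * 3600
C = 1352 t/hr


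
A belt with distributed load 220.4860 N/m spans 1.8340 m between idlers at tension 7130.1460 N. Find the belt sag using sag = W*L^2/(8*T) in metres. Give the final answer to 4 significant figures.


sag = 220.4860 * 1.8340^2 / (8 * 7130.1460)
sag = 0.01300 m


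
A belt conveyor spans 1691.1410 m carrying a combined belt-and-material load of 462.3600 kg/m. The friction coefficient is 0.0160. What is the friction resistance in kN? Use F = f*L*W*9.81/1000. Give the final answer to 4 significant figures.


F = 0.0160 * 1691.1410 * 462.3600 * 9.81 / 1000
F = 122.7 kN


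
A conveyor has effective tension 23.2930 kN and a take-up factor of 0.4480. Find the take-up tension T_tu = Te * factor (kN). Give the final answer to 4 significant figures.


T_tu = 23.2930 * 0.4480
T_tu = 10.44 kN


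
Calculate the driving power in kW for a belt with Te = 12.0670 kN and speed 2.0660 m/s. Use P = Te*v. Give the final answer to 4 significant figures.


P = Te * v = 12.0670 * 2.0660
P = 24.93 kW


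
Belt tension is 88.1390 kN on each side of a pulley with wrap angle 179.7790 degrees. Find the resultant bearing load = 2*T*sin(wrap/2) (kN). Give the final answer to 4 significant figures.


F = 2 * 88.1390 * sin(179.7790/2 deg)
F = 176.3 kN


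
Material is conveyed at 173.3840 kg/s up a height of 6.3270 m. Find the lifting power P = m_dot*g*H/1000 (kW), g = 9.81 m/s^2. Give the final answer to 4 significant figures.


P = 173.3840 * 9.81 * 6.3270 / 1000
P = 10.76 kW


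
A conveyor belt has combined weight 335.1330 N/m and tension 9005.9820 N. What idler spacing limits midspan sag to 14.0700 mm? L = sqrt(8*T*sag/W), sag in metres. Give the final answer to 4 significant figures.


sag = 14.0700/1000 = 0.014070 m
L = sqrt(8 * 9005.9820 * 0.014070 / 335.1330)
L = 1.739 m


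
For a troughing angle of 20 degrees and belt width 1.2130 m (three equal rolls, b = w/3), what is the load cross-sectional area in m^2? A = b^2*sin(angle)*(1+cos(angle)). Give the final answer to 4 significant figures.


b = 1.2130/3 = 0.404333 m
A = 0.404333^2 * sin(20 deg) * (1 + cos(20 deg))
A = 0.1085 m^2


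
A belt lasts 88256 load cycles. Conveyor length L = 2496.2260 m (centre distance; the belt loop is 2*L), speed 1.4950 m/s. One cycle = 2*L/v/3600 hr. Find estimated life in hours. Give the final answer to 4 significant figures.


cycle_time = 2 * 2496.2260 / 1.4950 / 3600 = 0.92762 hr
life = 88256 * 0.92762 = 81870 hours


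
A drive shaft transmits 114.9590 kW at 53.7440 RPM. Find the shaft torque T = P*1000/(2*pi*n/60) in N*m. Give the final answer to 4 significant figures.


omega = 2*pi*53.7440/60 = 5.62806 rad/s
T = 114.9590*1000 / 5.62806
T = 20430 N*m


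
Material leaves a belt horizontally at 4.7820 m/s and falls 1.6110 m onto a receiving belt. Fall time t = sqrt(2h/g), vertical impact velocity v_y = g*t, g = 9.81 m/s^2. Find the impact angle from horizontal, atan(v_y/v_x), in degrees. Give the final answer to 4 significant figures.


t = sqrt(2*1.6110/9.81) = 0.573097 s
v_y = 9.81 * 0.573097 = 5.62208 m/s
angle = atan(5.62208 / 4.7820) = 49.62 deg


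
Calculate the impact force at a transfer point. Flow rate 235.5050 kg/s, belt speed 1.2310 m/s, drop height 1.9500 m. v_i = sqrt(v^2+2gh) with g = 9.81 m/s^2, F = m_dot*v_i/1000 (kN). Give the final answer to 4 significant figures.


v_i = sqrt(1.2310^2 + 2*9.81*1.9500) = 6.30669 m/s
F = 235.5050 * 6.30669 / 1000
F = 1.485 kN


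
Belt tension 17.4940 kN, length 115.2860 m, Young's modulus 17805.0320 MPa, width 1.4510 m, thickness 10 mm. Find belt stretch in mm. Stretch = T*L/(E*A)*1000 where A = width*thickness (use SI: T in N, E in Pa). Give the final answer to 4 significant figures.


A = 1.4510 * 0.01 = 0.01451 m^2
Stretch = 17.4940*1000 * 115.2860 / (17805.0320e6 * 0.01451) * 1000
Stretch = 7.806 mm


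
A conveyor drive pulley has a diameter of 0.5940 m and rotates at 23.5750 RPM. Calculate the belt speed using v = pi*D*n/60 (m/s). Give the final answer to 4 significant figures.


v = pi * 0.5940 * 23.5750 / 60
v = 0.7332 m/s


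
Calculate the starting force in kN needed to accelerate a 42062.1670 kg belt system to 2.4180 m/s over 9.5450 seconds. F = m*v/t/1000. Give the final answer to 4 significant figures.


F = 42062.1670 * 2.4180 / 9.5450 / 1000
F = 10.66 kN


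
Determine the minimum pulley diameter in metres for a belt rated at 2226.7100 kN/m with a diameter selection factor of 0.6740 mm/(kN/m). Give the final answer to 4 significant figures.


D = 2226.7100 * 0.6740 / 1000
D = 1.501 m


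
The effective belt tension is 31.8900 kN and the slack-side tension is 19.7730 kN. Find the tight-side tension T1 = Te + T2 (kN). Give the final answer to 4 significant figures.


T1 = Te + T2 = 31.8900 + 19.7730
T1 = 51.66 kN


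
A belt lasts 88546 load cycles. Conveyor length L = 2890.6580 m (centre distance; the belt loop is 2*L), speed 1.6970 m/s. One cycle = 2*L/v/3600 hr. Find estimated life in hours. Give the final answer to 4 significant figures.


cycle_time = 2 * 2890.6580 / 1.6970 / 3600 = 0.946329 hr
life = 88546 * 0.946329 = 83790 hours


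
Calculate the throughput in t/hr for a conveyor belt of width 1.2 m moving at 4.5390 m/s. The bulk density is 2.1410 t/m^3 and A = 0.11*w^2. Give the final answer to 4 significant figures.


A = 0.11 * 1.2^2 = 0.1584 m^2
C = 0.1584 * 4.5390 * 2.1410 * 3600
C = 5542 t/hr


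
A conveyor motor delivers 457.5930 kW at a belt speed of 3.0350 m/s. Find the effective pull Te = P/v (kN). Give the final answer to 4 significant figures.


Te = P / v = 457.5930 / 3.0350
Te = 150.8 kN


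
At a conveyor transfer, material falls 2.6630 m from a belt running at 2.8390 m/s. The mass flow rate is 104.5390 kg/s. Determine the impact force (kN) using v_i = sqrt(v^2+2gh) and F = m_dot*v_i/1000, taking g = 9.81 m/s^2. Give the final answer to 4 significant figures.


v_i = sqrt(2.8390^2 + 2*9.81*2.6630) = 7.76582 m/s
F = 104.5390 * 7.76582 / 1000
F = 0.8118 kN


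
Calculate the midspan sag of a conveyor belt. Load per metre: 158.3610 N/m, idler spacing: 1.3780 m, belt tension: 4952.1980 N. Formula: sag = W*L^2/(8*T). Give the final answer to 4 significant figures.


sag = 158.3610 * 1.3780^2 / (8 * 4952.1980)
sag = 0.007590 m


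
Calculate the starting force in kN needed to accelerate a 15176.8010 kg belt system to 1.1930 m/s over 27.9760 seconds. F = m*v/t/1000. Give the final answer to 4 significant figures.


F = 15176.8010 * 1.1930 / 27.9760 / 1000
F = 0.6472 kN


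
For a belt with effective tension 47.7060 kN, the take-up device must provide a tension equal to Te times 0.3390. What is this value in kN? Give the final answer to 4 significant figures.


T_tu = 47.7060 * 0.3390
T_tu = 16.17 kN


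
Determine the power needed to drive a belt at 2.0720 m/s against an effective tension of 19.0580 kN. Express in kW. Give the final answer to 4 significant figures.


P = Te * v = 19.0580 * 2.0720
P = 39.49 kW


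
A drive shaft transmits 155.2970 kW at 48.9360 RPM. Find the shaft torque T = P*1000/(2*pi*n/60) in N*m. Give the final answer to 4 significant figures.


omega = 2*pi*48.9360/60 = 5.12457 rad/s
T = 155.2970*1000 / 5.12457
T = 30300 N*m


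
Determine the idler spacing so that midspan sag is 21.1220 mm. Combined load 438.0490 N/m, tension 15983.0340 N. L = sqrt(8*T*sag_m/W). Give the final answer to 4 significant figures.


sag = 21.1220/1000 = 0.021122 m
L = sqrt(8 * 15983.0340 * 0.021122 / 438.0490)
L = 2.483 m


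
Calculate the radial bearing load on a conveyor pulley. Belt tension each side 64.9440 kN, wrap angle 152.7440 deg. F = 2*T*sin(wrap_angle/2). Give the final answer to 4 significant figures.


F = 2 * 64.9440 * sin(152.7440/2 deg)
F = 126.2 kN


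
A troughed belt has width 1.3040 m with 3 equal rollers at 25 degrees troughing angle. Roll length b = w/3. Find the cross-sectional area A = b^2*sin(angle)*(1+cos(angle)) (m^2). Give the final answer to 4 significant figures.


b = 1.3040/3 = 0.434667 m
A = 0.434667^2 * sin(25 deg) * (1 + cos(25 deg))
A = 0.1522 m^2


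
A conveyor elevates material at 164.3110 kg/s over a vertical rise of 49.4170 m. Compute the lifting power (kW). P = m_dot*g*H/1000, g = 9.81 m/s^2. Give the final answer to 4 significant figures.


P = 164.3110 * 9.81 * 49.4170 / 1000
P = 79.65 kW


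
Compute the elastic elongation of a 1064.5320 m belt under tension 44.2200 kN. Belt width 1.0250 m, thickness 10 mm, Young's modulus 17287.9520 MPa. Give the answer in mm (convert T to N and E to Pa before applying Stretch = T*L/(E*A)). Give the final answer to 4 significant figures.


A = 1.0250 * 0.01 = 0.01025 m^2
Stretch = 44.2200*1000 * 1064.5320 / (17287.9520e6 * 0.01025) * 1000
Stretch = 265.7 mm


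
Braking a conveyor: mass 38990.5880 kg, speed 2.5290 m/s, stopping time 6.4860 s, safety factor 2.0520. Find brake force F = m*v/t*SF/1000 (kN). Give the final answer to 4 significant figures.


F = 38990.5880 * 2.5290 / 6.4860 * 2.0520 / 1000
F = 31.20 kN


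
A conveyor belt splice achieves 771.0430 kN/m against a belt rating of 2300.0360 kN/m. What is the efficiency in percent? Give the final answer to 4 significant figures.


Eff = 771.0430 / 2300.0360 * 100
Eff = 33.52 %


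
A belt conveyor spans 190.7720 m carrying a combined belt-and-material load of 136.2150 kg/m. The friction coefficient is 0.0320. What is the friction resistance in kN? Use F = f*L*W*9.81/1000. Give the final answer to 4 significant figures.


F = 0.0320 * 190.7720 * 136.2150 * 9.81 / 1000
F = 8.158 kN


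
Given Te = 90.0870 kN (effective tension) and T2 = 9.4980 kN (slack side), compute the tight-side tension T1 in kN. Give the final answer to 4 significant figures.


T1 = Te + T2 = 90.0870 + 9.4980
T1 = 99.59 kN


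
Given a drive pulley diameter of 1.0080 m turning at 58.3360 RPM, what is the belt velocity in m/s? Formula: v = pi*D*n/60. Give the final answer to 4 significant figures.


v = pi * 1.0080 * 58.3360 / 60
v = 3.079 m/s


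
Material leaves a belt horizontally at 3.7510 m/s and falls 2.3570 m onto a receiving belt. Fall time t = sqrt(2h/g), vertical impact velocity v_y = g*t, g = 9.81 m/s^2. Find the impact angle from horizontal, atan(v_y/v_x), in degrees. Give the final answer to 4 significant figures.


t = sqrt(2*2.3570/9.81) = 0.693203 s
v_y = 9.81 * 0.693203 = 6.80032 m/s
angle = atan(6.80032 / 3.7510) = 61.12 deg


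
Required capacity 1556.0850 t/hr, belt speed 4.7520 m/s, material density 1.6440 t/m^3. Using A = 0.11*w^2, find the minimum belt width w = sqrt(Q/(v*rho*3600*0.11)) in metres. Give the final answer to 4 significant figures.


A_req = 1556.0850 / (4.7520 * 1.6440 * 3600) = 0.055329 m^2
w = sqrt(0.055329 / 0.11)
w = 0.7092 m


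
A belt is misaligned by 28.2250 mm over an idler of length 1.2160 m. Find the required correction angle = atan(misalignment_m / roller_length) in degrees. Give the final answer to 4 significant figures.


misalign_m = 28.2250 / 1000 = 0.028225 m
angle = atan(0.028225 / 1.2160)
angle = 1.330 deg


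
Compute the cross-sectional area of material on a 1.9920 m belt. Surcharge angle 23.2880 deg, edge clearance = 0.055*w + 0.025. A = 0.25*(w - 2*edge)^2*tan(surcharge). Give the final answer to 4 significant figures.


edge = 0.055*1.9920 + 0.025 = 0.13456 m
ew = 1.9920 - 2*0.13456 = 1.72288 m
A = 0.25 * 1.72288^2 * tan(23.2880 deg)
A = 0.3194 m^2


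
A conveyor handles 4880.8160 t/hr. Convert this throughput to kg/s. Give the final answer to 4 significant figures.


m_dot = 4880.8160 * 1000 / 3600
m_dot = 1356 kg/s


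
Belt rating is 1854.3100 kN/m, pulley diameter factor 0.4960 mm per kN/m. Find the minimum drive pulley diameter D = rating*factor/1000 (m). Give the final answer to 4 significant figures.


D = 1854.3100 * 0.4960 / 1000
D = 0.9197 m


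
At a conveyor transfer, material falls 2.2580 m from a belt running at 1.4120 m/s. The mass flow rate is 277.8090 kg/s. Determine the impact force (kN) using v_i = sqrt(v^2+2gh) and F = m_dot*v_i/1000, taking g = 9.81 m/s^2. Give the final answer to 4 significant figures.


v_i = sqrt(1.4120^2 + 2*9.81*2.2580) = 6.80409 m/s
F = 277.8090 * 6.80409 / 1000
F = 1.890 kN


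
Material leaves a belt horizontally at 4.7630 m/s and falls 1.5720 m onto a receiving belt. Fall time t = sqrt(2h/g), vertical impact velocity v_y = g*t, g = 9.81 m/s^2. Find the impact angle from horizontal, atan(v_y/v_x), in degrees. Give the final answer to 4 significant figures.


t = sqrt(2*1.5720/9.81) = 0.566118 s
v_y = 9.81 * 0.566118 = 5.55362 m/s
angle = atan(5.55362 / 4.7630) = 49.38 deg


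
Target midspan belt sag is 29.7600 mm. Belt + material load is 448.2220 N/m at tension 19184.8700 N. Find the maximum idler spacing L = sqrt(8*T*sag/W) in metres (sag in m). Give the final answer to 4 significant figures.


sag = 29.7600/1000 = 0.029760 m
L = sqrt(8 * 19184.8700 * 0.029760 / 448.2220)
L = 3.192 m


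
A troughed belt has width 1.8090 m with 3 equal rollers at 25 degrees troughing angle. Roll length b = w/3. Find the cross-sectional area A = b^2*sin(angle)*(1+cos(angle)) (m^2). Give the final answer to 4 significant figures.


b = 1.8090/3 = 0.603 m
A = 0.603^2 * sin(25 deg) * (1 + cos(25 deg))
A = 0.2929 m^2


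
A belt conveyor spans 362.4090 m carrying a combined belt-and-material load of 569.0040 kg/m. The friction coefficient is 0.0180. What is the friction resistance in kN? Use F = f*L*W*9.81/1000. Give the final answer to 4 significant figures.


F = 0.0180 * 362.4090 * 569.0040 * 9.81 / 1000
F = 36.41 kN


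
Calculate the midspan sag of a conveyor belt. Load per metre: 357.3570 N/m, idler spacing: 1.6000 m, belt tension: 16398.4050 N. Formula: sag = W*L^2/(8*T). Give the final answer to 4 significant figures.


sag = 357.3570 * 1.6000^2 / (8 * 16398.4050)
sag = 0.006973 m


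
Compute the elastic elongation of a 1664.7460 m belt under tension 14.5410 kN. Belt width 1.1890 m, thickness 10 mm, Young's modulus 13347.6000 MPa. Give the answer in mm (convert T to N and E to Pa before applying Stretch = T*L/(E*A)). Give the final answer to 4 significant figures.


A = 1.1890 * 0.01 = 0.01189 m^2
Stretch = 14.5410*1000 * 1664.7460 / (13347.6000e6 * 0.01189) * 1000
Stretch = 152.5 mm


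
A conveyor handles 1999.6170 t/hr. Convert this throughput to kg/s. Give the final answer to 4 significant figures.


m_dot = 1999.6170 * 1000 / 3600
m_dot = 555.4 kg/s


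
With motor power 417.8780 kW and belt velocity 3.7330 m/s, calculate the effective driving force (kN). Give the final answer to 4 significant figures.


Te = P / v = 417.8780 / 3.7330
Te = 111.9 kN


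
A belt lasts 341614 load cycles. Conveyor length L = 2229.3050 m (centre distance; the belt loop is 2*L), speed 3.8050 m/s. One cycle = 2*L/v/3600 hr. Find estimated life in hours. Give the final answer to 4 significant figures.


cycle_time = 2 * 2229.3050 / 3.8050 / 3600 = 0.325494 hr
life = 341614 * 0.325494 = 111200 hours


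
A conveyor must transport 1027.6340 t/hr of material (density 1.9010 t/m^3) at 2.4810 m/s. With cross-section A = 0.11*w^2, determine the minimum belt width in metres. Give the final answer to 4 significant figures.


A_req = 1027.6340 / (2.4810 * 1.9010 * 3600) = 0.0605239 m^2
w = sqrt(0.0605239 / 0.11)
w = 0.7418 m


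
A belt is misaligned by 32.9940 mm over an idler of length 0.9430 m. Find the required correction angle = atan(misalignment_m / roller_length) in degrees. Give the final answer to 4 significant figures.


misalign_m = 32.9940 / 1000 = 0.032994 m
angle = atan(0.032994 / 0.9430)
angle = 2.004 deg


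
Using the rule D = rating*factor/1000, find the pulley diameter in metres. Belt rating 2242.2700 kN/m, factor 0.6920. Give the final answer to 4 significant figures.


D = 2242.2700 * 0.6920 / 1000
D = 1.552 m


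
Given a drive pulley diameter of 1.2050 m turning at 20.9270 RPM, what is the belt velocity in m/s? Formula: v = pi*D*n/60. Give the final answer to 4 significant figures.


v = pi * 1.2050 * 20.9270 / 60
v = 1.320 m/s


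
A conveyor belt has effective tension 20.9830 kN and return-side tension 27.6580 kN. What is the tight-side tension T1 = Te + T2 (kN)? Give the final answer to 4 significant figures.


T1 = Te + T2 = 20.9830 + 27.6580
T1 = 48.64 kN


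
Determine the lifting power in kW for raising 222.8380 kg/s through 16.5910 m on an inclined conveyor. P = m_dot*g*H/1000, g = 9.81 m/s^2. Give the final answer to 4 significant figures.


P = 222.8380 * 9.81 * 16.5910 / 1000
P = 36.27 kW


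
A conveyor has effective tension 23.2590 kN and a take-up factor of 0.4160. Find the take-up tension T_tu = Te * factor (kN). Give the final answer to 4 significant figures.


T_tu = 23.2590 * 0.4160
T_tu = 9.676 kN


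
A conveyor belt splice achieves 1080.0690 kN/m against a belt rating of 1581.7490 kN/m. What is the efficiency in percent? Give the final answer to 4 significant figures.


Eff = 1080.0690 / 1581.7490 * 100
Eff = 68.28 %


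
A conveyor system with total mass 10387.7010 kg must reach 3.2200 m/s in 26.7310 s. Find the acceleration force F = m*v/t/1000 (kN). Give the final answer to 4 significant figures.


F = 10387.7010 * 3.2200 / 26.7310 / 1000
F = 1.251 kN


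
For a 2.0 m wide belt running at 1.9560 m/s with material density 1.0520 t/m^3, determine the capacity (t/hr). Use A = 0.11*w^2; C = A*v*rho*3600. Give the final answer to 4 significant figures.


A = 0.11 * 2.0^2 = 0.44 m^2
C = 0.44 * 1.9560 * 1.0520 * 3600
C = 3259 t/hr


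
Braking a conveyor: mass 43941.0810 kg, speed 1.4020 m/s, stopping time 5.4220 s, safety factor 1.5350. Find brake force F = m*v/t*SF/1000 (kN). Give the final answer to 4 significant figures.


F = 43941.0810 * 1.4020 / 5.4220 * 1.5350 / 1000
F = 17.44 kN


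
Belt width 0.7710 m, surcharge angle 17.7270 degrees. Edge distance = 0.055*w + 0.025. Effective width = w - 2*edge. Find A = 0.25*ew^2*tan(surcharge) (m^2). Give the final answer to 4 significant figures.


edge = 0.055*0.7710 + 0.025 = 0.067405 m
ew = 0.7710 - 2*0.067405 = 0.63619 m
A = 0.25 * 0.63619^2 * tan(17.7270 deg)
A = 0.03234 m^2


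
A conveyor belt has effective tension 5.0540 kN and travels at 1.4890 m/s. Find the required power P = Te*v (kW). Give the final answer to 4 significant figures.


P = Te * v = 5.0540 * 1.4890
P = 7.525 kW


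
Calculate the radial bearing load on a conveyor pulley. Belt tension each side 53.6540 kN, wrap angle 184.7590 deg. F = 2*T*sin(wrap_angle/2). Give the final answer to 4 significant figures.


F = 2 * 53.6540 * sin(184.7590/2 deg)
F = 107.2 kN


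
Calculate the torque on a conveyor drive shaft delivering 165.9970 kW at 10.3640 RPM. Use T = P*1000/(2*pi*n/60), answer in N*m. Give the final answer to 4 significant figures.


omega = 2*pi*10.3640/60 = 1.08532 rad/s
T = 165.9970*1000 / 1.08532
T = 152900 N*m


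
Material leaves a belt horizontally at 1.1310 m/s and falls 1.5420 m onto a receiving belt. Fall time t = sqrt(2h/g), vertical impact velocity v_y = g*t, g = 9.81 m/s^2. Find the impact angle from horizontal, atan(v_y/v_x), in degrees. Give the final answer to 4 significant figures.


t = sqrt(2*1.5420/9.81) = 0.56069 s
v_y = 9.81 * 0.56069 = 5.50037 m/s
angle = atan(5.50037 / 1.1310) = 78.38 deg


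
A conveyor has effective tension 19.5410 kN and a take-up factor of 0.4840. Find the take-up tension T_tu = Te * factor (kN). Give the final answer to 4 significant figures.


T_tu = 19.5410 * 0.4840
T_tu = 9.458 kN


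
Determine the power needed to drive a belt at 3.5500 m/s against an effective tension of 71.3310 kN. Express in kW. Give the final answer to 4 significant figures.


P = Te * v = 71.3310 * 3.5500
P = 253.2 kW


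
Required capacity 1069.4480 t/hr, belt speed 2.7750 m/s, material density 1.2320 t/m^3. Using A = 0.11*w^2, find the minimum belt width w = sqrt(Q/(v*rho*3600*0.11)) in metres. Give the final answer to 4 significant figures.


A_req = 1069.4480 / (2.7750 * 1.2320 * 3600) = 0.0868927 m^2
w = sqrt(0.0868927 / 0.11)
w = 0.8888 m


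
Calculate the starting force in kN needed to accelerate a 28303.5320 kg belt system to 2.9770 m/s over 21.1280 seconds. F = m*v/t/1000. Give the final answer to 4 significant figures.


F = 28303.5320 * 2.9770 / 21.1280 / 1000
F = 3.988 kN


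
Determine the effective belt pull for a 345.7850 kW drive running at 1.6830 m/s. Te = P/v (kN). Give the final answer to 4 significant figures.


Te = P / v = 345.7850 / 1.6830
Te = 205.5 kN


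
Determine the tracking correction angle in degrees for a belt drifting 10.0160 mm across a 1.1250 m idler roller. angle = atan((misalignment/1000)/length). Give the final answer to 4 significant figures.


misalign_m = 10.0160 / 1000 = 0.010016 m
angle = atan(0.010016 / 1.1250)
angle = 0.5101 deg


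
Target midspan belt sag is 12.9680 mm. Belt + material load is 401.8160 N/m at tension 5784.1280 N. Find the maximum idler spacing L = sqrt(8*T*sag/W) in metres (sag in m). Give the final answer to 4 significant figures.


sag = 12.9680/1000 = 0.012968 m
L = sqrt(8 * 5784.1280 * 0.012968 / 401.8160)
L = 1.222 m


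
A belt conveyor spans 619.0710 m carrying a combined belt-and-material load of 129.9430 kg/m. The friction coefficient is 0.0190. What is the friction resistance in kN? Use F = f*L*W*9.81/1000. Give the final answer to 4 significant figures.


F = 0.0190 * 619.0710 * 129.9430 * 9.81 / 1000
F = 14.99 kN


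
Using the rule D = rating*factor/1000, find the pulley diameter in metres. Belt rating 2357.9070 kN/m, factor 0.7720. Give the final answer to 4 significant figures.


D = 2357.9070 * 0.7720 / 1000
D = 1.820 m


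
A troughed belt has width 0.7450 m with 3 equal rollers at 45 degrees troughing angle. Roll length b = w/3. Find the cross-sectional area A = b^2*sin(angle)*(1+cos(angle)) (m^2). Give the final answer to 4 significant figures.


b = 0.7450/3 = 0.248333 m
A = 0.248333^2 * sin(45 deg) * (1 + cos(45 deg))
A = 0.07444 m^2


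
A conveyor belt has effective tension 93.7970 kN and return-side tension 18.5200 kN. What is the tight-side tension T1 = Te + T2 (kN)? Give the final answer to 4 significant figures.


T1 = Te + T2 = 93.7970 + 18.5200
T1 = 112.3 kN


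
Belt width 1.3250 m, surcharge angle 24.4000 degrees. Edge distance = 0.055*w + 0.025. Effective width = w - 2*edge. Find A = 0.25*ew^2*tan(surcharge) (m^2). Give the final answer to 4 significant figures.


edge = 0.055*1.3250 + 0.025 = 0.097875 m
ew = 1.3250 - 2*0.097875 = 1.12925 m
A = 0.25 * 1.12925^2 * tan(24.4000 deg)
A = 0.1446 m^2


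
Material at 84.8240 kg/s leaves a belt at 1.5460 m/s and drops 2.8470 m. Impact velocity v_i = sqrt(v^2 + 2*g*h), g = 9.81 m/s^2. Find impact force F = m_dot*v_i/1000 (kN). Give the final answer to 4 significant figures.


v_i = sqrt(1.5460^2 + 2*9.81*2.8470) = 7.63205 m/s
F = 84.8240 * 7.63205 / 1000
F = 0.6474 kN


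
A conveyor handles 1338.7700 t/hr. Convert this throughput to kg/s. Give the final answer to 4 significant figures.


m_dot = 1338.7700 * 1000 / 3600
m_dot = 371.9 kg/s


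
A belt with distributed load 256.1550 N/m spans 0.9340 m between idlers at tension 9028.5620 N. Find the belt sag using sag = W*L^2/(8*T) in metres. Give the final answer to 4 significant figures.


sag = 256.1550 * 0.9340^2 / (8 * 9028.5620)
sag = 0.003094 m


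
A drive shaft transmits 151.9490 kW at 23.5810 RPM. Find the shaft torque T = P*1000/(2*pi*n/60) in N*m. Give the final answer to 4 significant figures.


omega = 2*pi*23.5810/60 = 2.4694 rad/s
T = 151.9490*1000 / 2.4694
T = 61530 N*m


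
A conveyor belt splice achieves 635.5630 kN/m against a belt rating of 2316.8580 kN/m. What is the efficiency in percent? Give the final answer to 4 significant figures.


Eff = 635.5630 / 2316.8580 * 100
Eff = 27.43 %


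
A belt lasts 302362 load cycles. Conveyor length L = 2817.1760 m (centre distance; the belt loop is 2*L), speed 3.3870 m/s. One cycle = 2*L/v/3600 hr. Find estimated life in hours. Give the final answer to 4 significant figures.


cycle_time = 2 * 2817.1760 / 3.3870 / 3600 = 0.46209 hr
life = 302362 * 0.46209 = 139700 hours


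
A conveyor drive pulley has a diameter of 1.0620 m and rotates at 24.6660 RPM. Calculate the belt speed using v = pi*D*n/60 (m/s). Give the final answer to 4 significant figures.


v = pi * 1.0620 * 24.6660 / 60
v = 1.372 m/s


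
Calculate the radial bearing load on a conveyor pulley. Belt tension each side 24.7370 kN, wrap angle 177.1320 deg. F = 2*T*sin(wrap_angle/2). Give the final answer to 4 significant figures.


F = 2 * 24.7370 * sin(177.1320/2 deg)
F = 49.46 kN


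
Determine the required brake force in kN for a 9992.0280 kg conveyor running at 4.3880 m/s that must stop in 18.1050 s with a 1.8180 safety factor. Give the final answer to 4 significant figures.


F = 9992.0280 * 4.3880 / 18.1050 * 1.8180 / 1000
F = 4.403 kN


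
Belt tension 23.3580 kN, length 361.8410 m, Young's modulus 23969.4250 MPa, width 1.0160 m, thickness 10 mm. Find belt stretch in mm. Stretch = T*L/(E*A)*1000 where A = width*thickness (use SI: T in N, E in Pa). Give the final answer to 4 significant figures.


A = 1.0160 * 0.01 = 0.01016 m^2
Stretch = 23.3580*1000 * 361.8410 / (23969.4250e6 * 0.01016) * 1000
Stretch = 34.71 mm


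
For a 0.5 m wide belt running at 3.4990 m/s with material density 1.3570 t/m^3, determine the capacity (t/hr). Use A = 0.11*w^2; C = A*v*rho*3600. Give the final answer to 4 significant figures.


A = 0.11 * 0.5^2 = 0.0275 m^2
C = 0.0275 * 3.4990 * 1.3570 * 3600
C = 470.1 t/hr


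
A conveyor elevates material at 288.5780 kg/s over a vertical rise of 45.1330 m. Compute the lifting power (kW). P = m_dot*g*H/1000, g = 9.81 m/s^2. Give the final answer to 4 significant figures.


P = 288.5780 * 9.81 * 45.1330 / 1000
P = 127.8 kW


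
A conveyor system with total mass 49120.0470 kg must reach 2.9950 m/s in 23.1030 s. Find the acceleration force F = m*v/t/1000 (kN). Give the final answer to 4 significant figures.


F = 49120.0470 * 2.9950 / 23.1030 / 1000
F = 6.368 kN


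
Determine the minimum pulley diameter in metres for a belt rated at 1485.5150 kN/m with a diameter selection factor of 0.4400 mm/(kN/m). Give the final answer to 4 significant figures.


D = 1485.5150 * 0.4400 / 1000
D = 0.6536 m


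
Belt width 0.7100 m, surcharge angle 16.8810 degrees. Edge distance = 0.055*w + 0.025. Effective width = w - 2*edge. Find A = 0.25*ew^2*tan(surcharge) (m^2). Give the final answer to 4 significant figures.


edge = 0.055*0.7100 + 0.025 = 0.06405 m
ew = 0.7100 - 2*0.06405 = 0.5819 m
A = 0.25 * 0.5819^2 * tan(16.8810 deg)
A = 0.02569 m^2


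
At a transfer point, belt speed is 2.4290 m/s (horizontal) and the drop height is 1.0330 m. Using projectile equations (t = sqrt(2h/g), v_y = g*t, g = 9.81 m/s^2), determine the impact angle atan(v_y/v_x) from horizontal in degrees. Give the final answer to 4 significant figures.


t = sqrt(2*1.0330/9.81) = 0.458913 s
v_y = 9.81 * 0.458913 = 4.50194 m/s
angle = atan(4.50194 / 2.4290) = 61.65 deg


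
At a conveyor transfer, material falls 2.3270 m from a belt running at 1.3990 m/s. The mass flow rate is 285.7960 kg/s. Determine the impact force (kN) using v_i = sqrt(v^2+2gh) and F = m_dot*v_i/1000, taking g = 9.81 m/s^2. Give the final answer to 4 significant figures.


v_i = sqrt(1.3990^2 + 2*9.81*2.3270) = 6.90021 m/s
F = 285.7960 * 6.90021 / 1000
F = 1.972 kN


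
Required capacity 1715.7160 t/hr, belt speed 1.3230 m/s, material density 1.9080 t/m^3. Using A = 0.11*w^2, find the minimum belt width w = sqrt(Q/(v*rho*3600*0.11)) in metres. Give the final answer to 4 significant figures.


A_req = 1715.7160 / (1.3230 * 1.9080 * 3600) = 0.188801 m^2
w = sqrt(0.188801 / 0.11)
w = 1.310 m


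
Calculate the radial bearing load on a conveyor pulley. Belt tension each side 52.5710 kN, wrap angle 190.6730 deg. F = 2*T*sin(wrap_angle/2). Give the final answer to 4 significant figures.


F = 2 * 52.5710 * sin(190.6730/2 deg)
F = 104.7 kN


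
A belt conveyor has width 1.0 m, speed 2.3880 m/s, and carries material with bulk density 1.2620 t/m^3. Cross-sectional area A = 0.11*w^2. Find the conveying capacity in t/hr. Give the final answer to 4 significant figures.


A = 0.11 * 1.0^2 = 0.11 m^2
C = 0.11 * 2.3880 * 1.2620 * 3600
C = 1193 t/hr


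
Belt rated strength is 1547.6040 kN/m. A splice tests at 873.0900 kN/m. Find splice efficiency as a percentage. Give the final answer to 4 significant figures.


Eff = 873.0900 / 1547.6040 * 100
Eff = 56.42 %


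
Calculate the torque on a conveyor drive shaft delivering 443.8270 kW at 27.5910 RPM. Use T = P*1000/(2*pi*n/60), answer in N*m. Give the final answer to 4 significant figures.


omega = 2*pi*27.5910/60 = 2.88932 rad/s
T = 443.8270*1000 / 2.88932
T = 153600 N*m


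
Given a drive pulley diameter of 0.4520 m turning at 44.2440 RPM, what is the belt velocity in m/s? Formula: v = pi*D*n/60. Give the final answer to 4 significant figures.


v = pi * 0.4520 * 44.2440 / 60
v = 1.047 m/s


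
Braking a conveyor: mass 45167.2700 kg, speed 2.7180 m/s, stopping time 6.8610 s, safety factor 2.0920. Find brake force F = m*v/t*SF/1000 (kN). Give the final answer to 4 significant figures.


F = 45167.2700 * 2.7180 / 6.8610 * 2.0920 / 1000
F = 37.43 kN


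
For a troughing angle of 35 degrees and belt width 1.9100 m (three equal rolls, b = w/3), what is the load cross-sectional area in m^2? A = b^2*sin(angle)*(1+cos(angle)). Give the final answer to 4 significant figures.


b = 1.9100/3 = 0.636667 m
A = 0.636667^2 * sin(35 deg) * (1 + cos(35 deg))
A = 0.4229 m^2


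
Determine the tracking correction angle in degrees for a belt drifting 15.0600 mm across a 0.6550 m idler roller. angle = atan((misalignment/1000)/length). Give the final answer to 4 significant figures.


misalign_m = 15.0600 / 1000 = 0.015060 m
angle = atan(0.015060 / 0.6550)
angle = 1.317 deg


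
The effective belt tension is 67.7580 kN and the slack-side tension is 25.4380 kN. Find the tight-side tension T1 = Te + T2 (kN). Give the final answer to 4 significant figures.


T1 = Te + T2 = 67.7580 + 25.4380
T1 = 93.20 kN


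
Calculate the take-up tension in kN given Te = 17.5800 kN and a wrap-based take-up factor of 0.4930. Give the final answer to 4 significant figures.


T_tu = 17.5800 * 0.4930
T_tu = 8.667 kN


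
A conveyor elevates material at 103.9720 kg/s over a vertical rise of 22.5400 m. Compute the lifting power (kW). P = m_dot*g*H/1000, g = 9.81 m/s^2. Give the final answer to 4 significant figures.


P = 103.9720 * 9.81 * 22.5400 / 1000
P = 22.99 kW


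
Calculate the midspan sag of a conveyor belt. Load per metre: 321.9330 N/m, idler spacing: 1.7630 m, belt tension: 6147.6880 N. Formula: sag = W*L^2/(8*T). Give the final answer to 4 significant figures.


sag = 321.9330 * 1.7630^2 / (8 * 6147.6880)
sag = 0.02035 m


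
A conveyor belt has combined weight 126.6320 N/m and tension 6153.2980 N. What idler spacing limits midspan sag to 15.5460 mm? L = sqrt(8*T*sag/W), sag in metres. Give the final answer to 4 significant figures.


sag = 15.5460/1000 = 0.015546 m
L = sqrt(8 * 6153.2980 * 0.015546 / 126.6320)
L = 2.458 m


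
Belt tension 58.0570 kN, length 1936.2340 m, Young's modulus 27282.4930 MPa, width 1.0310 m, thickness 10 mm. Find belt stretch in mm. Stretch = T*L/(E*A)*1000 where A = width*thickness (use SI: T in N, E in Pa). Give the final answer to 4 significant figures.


A = 1.0310 * 0.01 = 0.01031 m^2
Stretch = 58.0570*1000 * 1936.2340 / (27282.4930e6 * 0.01031) * 1000
Stretch = 399.6 mm


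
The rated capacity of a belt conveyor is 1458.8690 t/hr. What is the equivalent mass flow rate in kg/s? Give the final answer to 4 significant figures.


m_dot = 1458.8690 * 1000 / 3600
m_dot = 405.2 kg/s


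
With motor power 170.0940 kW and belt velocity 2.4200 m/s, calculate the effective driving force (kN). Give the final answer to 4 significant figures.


Te = P / v = 170.0940 / 2.4200
Te = 70.29 kN


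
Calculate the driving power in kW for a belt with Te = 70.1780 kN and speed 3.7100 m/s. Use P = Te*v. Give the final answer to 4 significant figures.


P = Te * v = 70.1780 * 3.7100
P = 260.4 kW


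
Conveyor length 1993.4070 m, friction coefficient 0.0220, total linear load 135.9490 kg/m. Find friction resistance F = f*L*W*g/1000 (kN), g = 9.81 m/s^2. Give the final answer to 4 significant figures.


F = 0.0220 * 1993.4070 * 135.9490 * 9.81 / 1000
F = 58.49 kN


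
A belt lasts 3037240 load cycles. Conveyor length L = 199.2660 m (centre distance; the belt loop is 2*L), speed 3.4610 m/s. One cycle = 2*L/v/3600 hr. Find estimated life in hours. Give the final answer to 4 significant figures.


cycle_time = 2 * 199.2660 / 3.4610 / 3600 = 0.0319859 hr
life = 3037240 * 0.0319859 = 97150 hours


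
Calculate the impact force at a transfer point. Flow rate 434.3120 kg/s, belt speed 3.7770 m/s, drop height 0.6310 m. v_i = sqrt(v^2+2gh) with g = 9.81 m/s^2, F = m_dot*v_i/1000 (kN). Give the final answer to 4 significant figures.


v_i = sqrt(3.7770^2 + 2*9.81*0.6310) = 5.16197 m/s
F = 434.3120 * 5.16197 / 1000
F = 2.242 kN


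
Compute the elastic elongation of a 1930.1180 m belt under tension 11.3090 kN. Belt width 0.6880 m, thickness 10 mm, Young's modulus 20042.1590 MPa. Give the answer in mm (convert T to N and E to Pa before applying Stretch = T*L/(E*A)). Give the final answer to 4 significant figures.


A = 0.6880 * 0.01 = 0.00688 m^2
Stretch = 11.3090*1000 * 1930.1180 / (20042.1590e6 * 0.00688) * 1000
Stretch = 158.3 mm


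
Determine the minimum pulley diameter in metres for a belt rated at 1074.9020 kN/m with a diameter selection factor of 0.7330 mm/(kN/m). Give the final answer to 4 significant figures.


D = 1074.9020 * 0.7330 / 1000
D = 0.7879 m


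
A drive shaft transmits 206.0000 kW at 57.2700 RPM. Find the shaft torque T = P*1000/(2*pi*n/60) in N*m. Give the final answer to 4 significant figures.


omega = 2*pi*57.2700/60 = 5.9973 rad/s
T = 206.0000*1000 / 5.9973
T = 34350 N*m


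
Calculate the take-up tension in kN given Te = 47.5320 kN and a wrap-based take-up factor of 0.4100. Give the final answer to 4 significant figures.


T_tu = 47.5320 * 0.4100
T_tu = 19.49 kN


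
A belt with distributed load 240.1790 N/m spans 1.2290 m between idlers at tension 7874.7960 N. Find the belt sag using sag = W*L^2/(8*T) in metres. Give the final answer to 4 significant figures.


sag = 240.1790 * 1.2290^2 / (8 * 7874.7960)
sag = 0.005759 m


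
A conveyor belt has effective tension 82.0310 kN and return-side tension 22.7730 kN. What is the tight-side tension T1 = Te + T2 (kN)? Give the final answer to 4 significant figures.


T1 = Te + T2 = 82.0310 + 22.7730
T1 = 104.8 kN


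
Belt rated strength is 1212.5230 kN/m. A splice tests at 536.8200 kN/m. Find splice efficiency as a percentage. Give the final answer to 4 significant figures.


Eff = 536.8200 / 1212.5230 * 100
Eff = 44.27 %


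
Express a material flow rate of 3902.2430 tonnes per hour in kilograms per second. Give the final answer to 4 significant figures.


m_dot = 3902.2430 * 1000 / 3600
m_dot = 1084 kg/s
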